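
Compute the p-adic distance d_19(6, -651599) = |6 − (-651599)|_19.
d_19(6, -651599) = 1/130321

Step 1 — x − y = 6 − (-651599) = 651605. Step 2 — v_19(651605) = 4 (factor: 651605 = (19^4 · 5); the sign does not affect v_p). Step 3 — |x − y|_19 = 19^{-4} = 1/130321.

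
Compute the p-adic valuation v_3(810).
v_3(810) = 4

v_3(n) is the largest exponent k such that 3^k divides n. Factor out: 810 = 3^4 · 10. (Sign doesn't affect v_p.) So v_3(810) = 4.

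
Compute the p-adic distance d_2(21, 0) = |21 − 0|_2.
d_2(21, 0) = 1

Step 1 — x − y = 21 − 0 = 21. Step 2 — v_2(21) = 0 (factor: 21 = (2^0 · 21); the sign does not affect v_p). Step 3 — |x − y|_2 = 2^{0} = 1.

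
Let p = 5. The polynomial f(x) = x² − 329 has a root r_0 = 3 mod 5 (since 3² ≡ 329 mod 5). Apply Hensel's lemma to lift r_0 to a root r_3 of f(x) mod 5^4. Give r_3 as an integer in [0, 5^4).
r_3 = 73 (mod 625)

Hensel's recurrence: r_{i+1} = r_i − f(r_i)·(f′(r_i))^{-1} mod 5^{i+2}, with f′(x) = 2x. Iterate:
  r_0 = 3 (mod 5)
  r_1 = 23 (mod 25)
  r_2 = 73 (mod 125)
  r_3 = 73 (mod 625)
Final: r_3 = 73, and one checks f(r_3) ≡ 0 mod 5^4.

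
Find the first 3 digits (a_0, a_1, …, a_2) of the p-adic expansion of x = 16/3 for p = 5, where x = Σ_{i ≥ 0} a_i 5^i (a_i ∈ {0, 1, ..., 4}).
(a_0, …, a_2) = (2, 4, 1)

v_5(16/3) = 0 (numerator and denominator both coprime to 5), so x ∈ ℤ_5^×. Compute digits iteratively via a_i = x_i mod 5, x_{i+1} = (x_i − a_i)/5, with x_0 = x:
  x_0 = 16/3;  a_0 = 2;  x_1 = (x_0 − 2)/5 = 2/3
  x_1 = 2/3;  a_1 = 4;  x_2 = (x_1 − 4)/5 = -2/3
  x_2 = -2/3;  a_2 = 1;  x_3 = (x_2 − 1)/5 = -1/3
Digits: (2, 4, 1).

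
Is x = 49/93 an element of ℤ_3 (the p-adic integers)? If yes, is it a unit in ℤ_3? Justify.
x ∉ ℤ_3 (v_3(x) = -1 < 0)

ℤ_3 = {x ∈ ℚ_3 : v_3(x) ≥ 0} and ℤ_3^× = {x ∈ ℤ_3 : v_3(x) = 0}. Here v_3(49/93) = v_3(num) − v_3(den) = -1; compare against these criteria.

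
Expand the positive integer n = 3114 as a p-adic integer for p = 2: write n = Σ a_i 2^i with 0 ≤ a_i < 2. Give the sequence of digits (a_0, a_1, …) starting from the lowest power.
(a_0, a_1, …) = (0, 1, 0, 1, 0, 1, 0, 0, 0, 0, 1, 1)

Repeated division by 2 gives the digits low-to-high: 3114 = 1·2^1 + 1·2^3 + 1·2^5 + 1·2^10 + 1·2^11. Digit sequence: (0, 1, 0, 1, 0, 1, 0, 0, 0, 0, 1, 1).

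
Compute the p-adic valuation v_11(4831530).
v_11(4831530) = 5

v_11(n) is the largest exponent k such that 11^k divides n. Factor out: 4831530 = 11^5 · 30. (Sign doesn't affect v_p.) So v_11(4831530) = 5.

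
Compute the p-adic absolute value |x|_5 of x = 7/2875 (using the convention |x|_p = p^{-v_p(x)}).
|7/2875|_5 = 125

Step 1 — compute v_5(x) by factoring powers of 5 out of the numerator and denominator: v_5(7/2875) = -3. Step 2 — apply |x|_p = p^{-v_p(x)} = 5^{3} = 125.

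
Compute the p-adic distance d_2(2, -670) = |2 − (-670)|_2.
d_2(2, -670) = 1/32

Step 1 — x − y = 2 − (-670) = 672. Step 2 — v_2(672) = 5 (factor: 672 = (2^5 · 21); the sign does not affect v_p). Step 3 — |x − y|_2 = 2^{-5} = 1/32.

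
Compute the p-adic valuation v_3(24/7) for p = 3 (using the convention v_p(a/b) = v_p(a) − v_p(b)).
v_3(24/7) = 1

Factor powers of 3 from the numerator and denominator of the reduced fraction: 24 = 3^1 · 8 and 7 = 3^0 · 7. Apply v_p(a/b) = v_p(a) − v_p(b): v_3(24/7) = 1 − 0 = 1.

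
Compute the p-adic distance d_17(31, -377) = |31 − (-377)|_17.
d_17(31, -377) = 1/17

Step 1 — x − y = 31 − (-377) = 408. Step 2 — v_17(408) = 1 (factor: 408 = (17^1 · 24); the sign does not affect v_p). Step 3 — |x − y|_17 = 17^{-1} = 1/17.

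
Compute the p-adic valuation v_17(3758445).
v_17(3758445) = 4

v_17(n) is the largest exponent k such that 17^k divides n. Factor out: 3758445 = 17^4 · 45. (Sign doesn't affect v_p.) So v_17(3758445) = 4.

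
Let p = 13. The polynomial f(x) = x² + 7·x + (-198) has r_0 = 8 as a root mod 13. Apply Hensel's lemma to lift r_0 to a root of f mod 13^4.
r_3 = 28543 (mod 28561)

Hensel: r_{i+1} = r_i − f(r_i)·(f′(r_i))^{-1} mod 13^{i+2}, f′(x) = 2x + 7. Iterate:
  r_0 = 8 (mod 13)
  r_1 = 151 (mod 169)
  r_2 = 2179 (mod 2197)
  r_3 = 28543 (mod 28561)
Final: r = 28543 satisfies f(r) ≡ 0 mod 13^4.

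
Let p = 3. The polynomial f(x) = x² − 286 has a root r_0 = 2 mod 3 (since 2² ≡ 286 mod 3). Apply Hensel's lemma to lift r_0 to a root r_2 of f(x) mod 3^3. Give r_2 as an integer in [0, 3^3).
r_2 = 23 (mod 27)

Hensel's recurrence: r_{i+1} = r_i − f(r_i)·(f′(r_i))^{-1} mod 3^{i+2}, with f′(x) = 2x. Iterate:
  r_0 = 2 (mod 3)
  r_1 = 5 (mod 9)
  r_2 = 23 (mod 27)
Final: r_2 = 23, and one checks f(r_2) ≡ 0 mod 3^3.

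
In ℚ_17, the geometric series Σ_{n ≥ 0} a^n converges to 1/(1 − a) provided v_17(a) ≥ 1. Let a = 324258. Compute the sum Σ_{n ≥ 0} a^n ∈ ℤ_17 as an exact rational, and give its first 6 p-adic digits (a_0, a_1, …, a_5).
Σ a^n = 1/(1 − a) = -1/324257;  first 6 digits = (1, 0, 0, 15, 3, 0)

v_17(a) = 3 ≥ 1, so the series converges in ℤ_17 to 1/(1 − a) = 1/(1 − 324258) = -1/324257. Expand this rational in ℤ_17: compute digits iteratively via d_i = x_i mod 17, x_{i+1} = (x_i − d_i)/17. The first 6 digits are (1, 0, 0, 15, 3, 0).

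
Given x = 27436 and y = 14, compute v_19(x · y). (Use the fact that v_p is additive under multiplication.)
v_19(384104) = 3

v_p(x) = 3 (factor: 27436 = 19^3 · 4); v_p(y) = 0 (factor: 14 = 19^0 · 14). Additivity: v_p(xy) = v_p(x) + v_p(y) = 3 + 0 = 3. (Direct check: xy = 384104 = 19^3 · (56).)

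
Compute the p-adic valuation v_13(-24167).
v_13(-24167) = 3

v_13(n) is the largest exponent k such that 13^k divides n. Factor out: -24167 = -13^3 · 11. (Sign doesn't affect v_p.) So v_13(-24167) = 3.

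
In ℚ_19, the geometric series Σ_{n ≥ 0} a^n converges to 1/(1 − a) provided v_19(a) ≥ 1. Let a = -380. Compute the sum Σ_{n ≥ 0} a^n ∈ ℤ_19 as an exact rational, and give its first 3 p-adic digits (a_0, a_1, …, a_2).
Σ a^n = 1/(1 − a) = 1/381;  first 3 digits = (1, 18, 18)

v_19(a) = 1 ≥ 1, so the series converges in ℤ_19 to 1/(1 − a) = 1/(1 − (-380)) = 1/381. Expand this rational in ℤ_19: compute digits iteratively via d_i = x_i mod 19, x_{i+1} = (x_i − d_i)/19. The first 3 digits are (1, 18, 18).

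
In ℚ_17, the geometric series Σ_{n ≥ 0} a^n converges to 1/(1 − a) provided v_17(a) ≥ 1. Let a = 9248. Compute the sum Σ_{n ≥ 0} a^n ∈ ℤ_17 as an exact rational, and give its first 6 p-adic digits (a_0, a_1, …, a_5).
Σ a^n = 1/(1 − a) = -1/9247;  first 6 digits = (1, 0, 15, 1, 4, 9)

v_17(a) = 2 ≥ 1, so the series converges in ℤ_17 to 1/(1 − a) = 1/(1 − 9248) = -1/9247. Expand this rational in ℤ_17: compute digits iteratively via d_i = x_i mod 17, x_{i+1} = (x_i − d_i)/17. The first 6 digits are (1, 0, 15, 1, 4, 9).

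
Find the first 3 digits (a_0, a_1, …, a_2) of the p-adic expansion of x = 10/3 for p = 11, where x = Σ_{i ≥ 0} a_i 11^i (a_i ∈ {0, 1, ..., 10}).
(a_0, …, a_2) = (7, 7, 3)

v_11(10/3) = 0 (numerator and denominator both coprime to 11), so x ∈ ℤ_11^×. Compute digits iteratively via a_i = x_i mod 11, x_{i+1} = (x_i − a_i)/11, with x_0 = x:
  x_0 = 10/3;  a_0 = 7;  x_1 = (x_0 − 7)/11 = -1/3
  x_1 = -1/3;  a_1 = 7;  x_2 = (x_1 − 7)/11 = -2/3
  x_2 = -2/3;  a_2 = 3;  x_3 = (x_2 − 3)/11 = -1/3
Digits: (7, 7, 3).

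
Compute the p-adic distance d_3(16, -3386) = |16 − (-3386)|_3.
d_3(16, -3386) = 1/243

Step 1 — x − y = 16 − (-3386) = 3402. Step 2 — v_3(3402) = 5 (factor: 3402 = (3^5 · 14); the sign does not affect v_p). Step 3 — |x − y|_3 = 3^{-5} = 1/243.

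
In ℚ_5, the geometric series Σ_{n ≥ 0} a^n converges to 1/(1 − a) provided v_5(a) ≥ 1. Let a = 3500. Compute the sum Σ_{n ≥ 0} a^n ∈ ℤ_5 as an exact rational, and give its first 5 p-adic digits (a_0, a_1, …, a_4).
Σ a^n = 1/(1 − a) = -1/3499;  first 5 digits = (1, 0, 0, 3, 0)

v_5(a) = 3 ≥ 1, so the series converges in ℤ_5 to 1/(1 − a) = 1/(1 − 3500) = -1/3499. Expand this rational in ℤ_5: compute digits iteratively via d_i = x_i mod 5, x_{i+1} = (x_i − d_i)/5. The first 5 digits are (1, 0, 0, 3, 0).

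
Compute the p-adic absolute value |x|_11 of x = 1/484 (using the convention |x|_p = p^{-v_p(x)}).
|1/484|_11 = 121

Step 1 — compute v_11(x) by factoring powers of 11 out of the numerator and denominator: v_11(1/484) = -2. Step 2 — apply |x|_p = p^{-v_p(x)} = 11^{2} = 121.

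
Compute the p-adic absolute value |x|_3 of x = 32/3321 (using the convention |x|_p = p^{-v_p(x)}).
|32/3321|_3 = 81

Step 1 — compute v_3(x) by factoring powers of 3 out of the numerator and denominator: v_3(32/3321) = -4. Step 2 — apply |x|_p = p^{-v_p(x)} = 3^{4} = 81.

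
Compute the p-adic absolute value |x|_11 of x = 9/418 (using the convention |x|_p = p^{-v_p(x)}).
|9/418|_11 = 11

Step 1 — compute v_11(x) by factoring powers of 11 out of the numerator and denominator: v_11(9/418) = -1. Step 2 — apply |x|_p = p^{-v_p(x)} = 11^{1} = 11.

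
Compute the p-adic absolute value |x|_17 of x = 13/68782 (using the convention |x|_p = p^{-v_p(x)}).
|13/68782|_17 = 4913

Step 1 — compute v_17(x) by factoring powers of 17 out of the numerator and denominator: v_17(13/68782) = -3. Step 2 — apply |x|_p = p^{-v_p(x)} = 17^{3} = 4913.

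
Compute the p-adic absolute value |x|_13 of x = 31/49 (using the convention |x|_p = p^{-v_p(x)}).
|31/49|_13 = 1

Step 1 — compute v_13(x) by factoring powers of 13 out of the numerator and denominator: v_13(31/49) = 0. Step 2 — apply |x|_p = p^{-v_p(x)} = 13^{0} = 1.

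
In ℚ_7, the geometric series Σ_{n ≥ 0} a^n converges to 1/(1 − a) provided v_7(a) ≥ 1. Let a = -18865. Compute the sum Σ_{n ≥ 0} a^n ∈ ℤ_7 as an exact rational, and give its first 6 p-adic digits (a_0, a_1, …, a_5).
Σ a^n = 1/(1 − a) = 1/18866;  first 6 digits = (1, 0, 0, 1, 6, 5)

v_7(a) = 3 ≥ 1, so the series converges in ℤ_7 to 1/(1 − a) = 1/(1 − (-18865)) = 1/18866. Expand this rational in ℤ_7: compute digits iteratively via d_i = x_i mod 7, x_{i+1} = (x_i − d_i)/7. The first 6 digits are (1, 0, 0, 1, 6, 5).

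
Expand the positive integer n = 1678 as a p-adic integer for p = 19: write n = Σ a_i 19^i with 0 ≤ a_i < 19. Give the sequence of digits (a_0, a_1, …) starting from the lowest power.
(a_0, a_1, …) = (6, 12, 4)

Repeated division by 19 gives the digits low-to-high: 1678 = 6 + 12·19^1 + 4·19^2. Digit sequence: (6, 12, 4).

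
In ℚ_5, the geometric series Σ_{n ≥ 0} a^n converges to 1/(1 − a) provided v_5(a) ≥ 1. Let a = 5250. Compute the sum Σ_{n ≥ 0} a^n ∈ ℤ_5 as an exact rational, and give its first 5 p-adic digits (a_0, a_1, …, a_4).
Σ a^n = 1/(1 − a) = -1/5249;  first 5 digits = (1, 0, 0, 2, 3)

v_5(a) = 3 ≥ 1, so the series converges in ℤ_5 to 1/(1 − a) = 1/(1 − 5250) = -1/5249. Expand this rational in ℤ_5: compute digits iteratively via d_i = x_i mod 5, x_{i+1} = (x_i − d_i)/5. The first 5 digits are (1, 0, 0, 2, 3).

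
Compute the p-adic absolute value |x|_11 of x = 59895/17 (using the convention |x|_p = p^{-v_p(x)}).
|59895/17|_11 = 1/1331

Step 1 — compute v_11(x) by factoring powers of 11 out of the numerator and denominator: v_11(59895/17) = 3. Step 2 — apply |x|_p = p^{-v_p(x)} = 11^{-3} = 1/1331.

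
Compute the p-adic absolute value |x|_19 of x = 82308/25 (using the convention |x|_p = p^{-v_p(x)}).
|82308/25|_19 = 1/6859

Step 1 — compute v_19(x) by factoring powers of 19 out of the numerator and denominator: v_19(82308/25) = 3. Step 2 — apply |x|_p = p^{-v_p(x)} = 19^{-3} = 1/6859.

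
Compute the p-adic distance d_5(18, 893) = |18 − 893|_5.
d_5(18, 893) = 1/125

Step 1 — x − y = 18 − 893 = -875. Step 2 — v_5(-875) = 3 (factor: -875 = −(5^3 · 7); the sign does not affect v_p). Step 3 — |x − y|_5 = 5^{-3} = 1/125.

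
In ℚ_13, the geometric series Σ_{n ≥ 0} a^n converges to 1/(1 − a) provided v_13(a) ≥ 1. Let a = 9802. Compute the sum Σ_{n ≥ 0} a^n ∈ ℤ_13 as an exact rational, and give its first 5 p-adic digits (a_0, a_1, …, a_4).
Σ a^n = 1/(1 − a) = -1/9801;  first 5 digits = (1, 0, 6, 4, 10)

v_13(a) = 2 ≥ 1, so the series converges in ℤ_13 to 1/(1 − a) = 1/(1 − 9802) = -1/9801. Expand this rational in ℤ_13: compute digits iteratively via d_i = x_i mod 13, x_{i+1} = (x_i − d_i)/13. The first 5 digits are (1, 0, 6, 4, 10).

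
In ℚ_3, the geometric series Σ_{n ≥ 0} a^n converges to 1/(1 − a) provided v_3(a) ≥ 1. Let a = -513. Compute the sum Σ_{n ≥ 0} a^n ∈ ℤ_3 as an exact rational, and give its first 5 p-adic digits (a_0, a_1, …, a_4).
Σ a^n = 1/(1 − a) = 1/514;  first 5 digits = (1, 0, 0, 2, 2)

v_3(a) = 3 ≥ 1, so the series converges in ℤ_3 to 1/(1 − a) = 1/(1 − (-513)) = 1/514. Expand this rational in ℤ_3: compute digits iteratively via d_i = x_i mod 3, x_{i+1} = (x_i − d_i)/3. The first 5 digits are (1, 0, 0, 2, 2).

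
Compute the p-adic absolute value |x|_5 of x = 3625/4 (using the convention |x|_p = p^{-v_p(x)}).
|3625/4|_5 = 1/125

Step 1 — compute v_5(x) by factoring powers of 5 out of the numerator and denominator: v_5(3625/4) = 3. Step 2 — apply |x|_p = p^{-v_p(x)} = 5^{-3} = 1/125.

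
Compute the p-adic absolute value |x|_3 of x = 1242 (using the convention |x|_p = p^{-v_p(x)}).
|1242|_3 = 1/27

Step 1 — compute v_3(x) by factoring powers of 3 out of the numerator and denominator: v_3(1242) = 3. Step 2 — apply |x|_p = p^{-v_p(x)} = 3^{-3} = 1/27.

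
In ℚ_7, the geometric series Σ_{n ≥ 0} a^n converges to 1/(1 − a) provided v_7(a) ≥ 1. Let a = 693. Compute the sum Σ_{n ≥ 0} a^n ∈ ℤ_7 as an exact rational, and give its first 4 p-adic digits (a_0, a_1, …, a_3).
Σ a^n = 1/(1 − a) = -1/692;  first 4 digits = (1, 1, 1, 3)

v_7(a) = 1 ≥ 1, so the series converges in ℤ_7 to 1/(1 − a) = 1/(1 − 693) = -1/692. Expand this rational in ℤ_7: compute digits iteratively via d_i = x_i mod 7, x_{i+1} = (x_i − d_i)/7. The first 4 digits are (1, 1, 1, 3).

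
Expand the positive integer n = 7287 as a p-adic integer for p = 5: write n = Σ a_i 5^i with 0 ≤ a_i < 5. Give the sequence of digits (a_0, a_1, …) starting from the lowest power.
(a_0, a_1, …) = (2, 2, 1, 3, 1, 2)

Repeated division by 5 gives the digits low-to-high: 7287 = 2 + 2·5^1 + 1·5^2 + 3·5^3 + 1·5^4 + 2·5^5. Digit sequence: (2, 2, 1, 3, 1, 2).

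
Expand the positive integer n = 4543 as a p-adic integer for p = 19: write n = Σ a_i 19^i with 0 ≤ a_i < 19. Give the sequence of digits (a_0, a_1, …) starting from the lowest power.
(a_0, a_1, …) = (2, 11, 12)

Repeated division by 19 gives the digits low-to-high: 4543 = 2 + 11·19^1 + 12·19^2. Digit sequence: (2, 11, 12).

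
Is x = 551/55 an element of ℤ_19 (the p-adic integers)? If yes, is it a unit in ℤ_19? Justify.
x ∈ ℤ_19 but not a unit; v_19(x) = 1 > 0

ℤ_19 = {x ∈ ℚ_19 : v_19(x) ≥ 0} and ℤ_19^× = {x ∈ ℤ_19 : v_19(x) = 0}. Here v_19(551/55) = v_19(num) − v_19(den) = 1; compare against these criteria.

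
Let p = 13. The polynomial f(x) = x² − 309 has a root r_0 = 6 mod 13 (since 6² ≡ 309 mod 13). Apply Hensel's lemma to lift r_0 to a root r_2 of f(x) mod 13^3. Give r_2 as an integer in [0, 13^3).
r_2 = 409 (mod 2197)

Hensel's recurrence: r_{i+1} = r_i − f(r_i)·(f′(r_i))^{-1} mod 13^{i+2}, with f′(x) = 2x. Iterate:
  r_0 = 6 (mod 13)
  r_1 = 71 (mod 169)
  r_2 = 409 (mod 2197)
Final: r_2 = 409, and one checks f(r_2) ≡ 0 mod 13^3.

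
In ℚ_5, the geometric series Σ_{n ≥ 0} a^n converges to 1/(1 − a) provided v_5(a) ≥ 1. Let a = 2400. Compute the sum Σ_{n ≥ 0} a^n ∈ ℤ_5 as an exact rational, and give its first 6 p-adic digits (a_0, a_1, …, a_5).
Σ a^n = 1/(1 − a) = -1/2399;  first 6 digits = (1, 0, 1, 4, 4, 3)

v_5(a) = 2 ≥ 1, so the series converges in ℤ_5 to 1/(1 − a) = 1/(1 − 2400) = -1/2399. Expand this rational in ℤ_5: compute digits iteratively via d_i = x_i mod 5, x_{i+1} = (x_i − d_i)/5. The first 6 digits are (1, 0, 1, 4, 4, 3).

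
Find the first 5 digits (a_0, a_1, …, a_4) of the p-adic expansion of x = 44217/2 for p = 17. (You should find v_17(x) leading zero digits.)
(a_0, …, a_4) = (0, 0, 0, 13, 8)

v_17(44217/2) = 3, so a_0 = ... = a_2 = 0. Factor out: x = 17^3 · u with u = 9/2 a unit in ℤ_17. Expand u iteratively via a_{v+i} = u_i mod 17, u_{i+1} = (u_i − a_{v+i})/17:
  u_0 = 9/2;  a_3 = 13;  u_1 = (u_0 − 13)/17 = -1/2
  u_1 = -1/2;  a_4 = 8;  u_2 = (u_1 − 8)/17 = -1/2
Digits: (0, 0, 0, 13, 8).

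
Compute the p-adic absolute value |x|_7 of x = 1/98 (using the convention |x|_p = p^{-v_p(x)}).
|1/98|_7 = 49

Step 1 — compute v_7(x) by factoring powers of 7 out of the numerator and denominator: v_7(1/98) = -2. Step 2 — apply |x|_p = p^{-v_p(x)} = 7^{2} = 49.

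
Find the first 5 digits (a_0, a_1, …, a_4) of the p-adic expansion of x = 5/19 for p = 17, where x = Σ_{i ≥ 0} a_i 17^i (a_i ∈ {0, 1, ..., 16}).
(a_0, …, a_4) = (11, 11, 2, 7, 13)

v_17(5/19) = 0 (numerator and denominator both coprime to 17), so x ∈ ℤ_17^×. Compute digits iteratively via a_i = x_i mod 17, x_{i+1} = (x_i − a_i)/17, with x_0 = x:
  x_0 = 5/19;  a_0 = 11;  x_1 = (x_0 − 11)/17 = -12/19
  x_1 = -12/19;  a_1 = 11;  x_2 = (x_1 − 11)/17 = -13/19
  x_2 = -13/19;  a_2 = 2;  x_3 = (x_2 − 2)/17 = -3/19
  x_3 = -3/19;  a_3 = 7;  x_4 = (x_3 − 7)/17 = -8/19
  x_4 = -8/19;  a_4 = 13;  x_5 = (x_4 − 13)/17 = -15/19
Digits: (11, 11, 2, 7, 13).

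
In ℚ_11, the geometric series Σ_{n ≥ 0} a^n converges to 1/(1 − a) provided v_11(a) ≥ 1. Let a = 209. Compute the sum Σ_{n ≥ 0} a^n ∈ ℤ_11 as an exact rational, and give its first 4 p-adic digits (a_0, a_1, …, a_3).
Σ a^n = 1/(1 − a) = -1/208;  first 4 digits = (1, 8, 10, 5)

v_11(a) = 1 ≥ 1, so the series converges in ℤ_11 to 1/(1 − a) = 1/(1 − 209) = -1/208. Expand this rational in ℤ_11: compute digits iteratively via d_i = x_i mod 11, x_{i+1} = (x_i − d_i)/11. The first 4 digits are (1, 8, 10, 5).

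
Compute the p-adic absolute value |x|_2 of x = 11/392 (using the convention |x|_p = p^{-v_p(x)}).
|11/392|_2 = 8

Step 1 — compute v_2(x) by factoring powers of 2 out of the numerator and denominator: v_2(11/392) = -3. Step 2 — apply |x|_p = p^{-v_p(x)} = 2^{3} = 8.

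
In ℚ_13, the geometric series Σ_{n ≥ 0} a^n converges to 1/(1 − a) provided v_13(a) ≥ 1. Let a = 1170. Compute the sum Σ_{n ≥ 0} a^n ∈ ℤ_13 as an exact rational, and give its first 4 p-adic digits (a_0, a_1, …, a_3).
Σ a^n = 1/(1 − a) = -1/1169;  first 4 digits = (1, 12, 7, 11)

v_13(a) = 1 ≥ 1, so the series converges in ℤ_13 to 1/(1 − a) = 1/(1 − 1170) = -1/1169. Expand this rational in ℤ_13: compute digits iteratively via d_i = x_i mod 13, x_{i+1} = (x_i − d_i)/13. The first 4 digits are (1, 12, 7, 11).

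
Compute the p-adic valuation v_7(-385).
v_7(-385) = 1

v_7(n) is the largest exponent k such that 7^k divides n. Factor out: -385 = -7^1 · 55. (Sign doesn't affect v_p.) So v_7(-385) = 1.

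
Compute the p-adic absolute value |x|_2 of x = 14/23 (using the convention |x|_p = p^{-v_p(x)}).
|14/23|_2 = 1/2

Step 1 — compute v_2(x) by factoring powers of 2 out of the numerator and denominator: v_2(14/23) = 1. Step 2 — apply |x|_p = p^{-v_p(x)} = 2^{-1} = 1/2.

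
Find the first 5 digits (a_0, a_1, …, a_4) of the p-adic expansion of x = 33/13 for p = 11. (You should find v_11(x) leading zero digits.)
(a_0, …, a_4) = (0, 7, 7, 1, 10)

v_11(33/13) = 1, so a_0 = ... = a_0 = 0. Factor out: x = 11^1 · u with u = 3/13 a unit in ℤ_11. Expand u iteratively via a_{v+i} = u_i mod 11, u_{i+1} = (u_i − a_{v+i})/11:
  u_0 = 3/13;  a_1 = 7;  u_1 = (u_0 − 7)/11 = -8/13
  u_1 = -8/13;  a_2 = 7;  u_2 = (u_1 − 7)/11 = -9/13
  u_2 = -9/13;  a_3 = 1;  u_3 = (u_2 − 1)/11 = -2/13
  u_3 = -2/13;  a_4 = 10;  u_4 = (u_3 − 10)/11 = -12/13
Digits: (0, 7, 7, 1, 10).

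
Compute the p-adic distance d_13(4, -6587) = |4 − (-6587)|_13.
d_13(4, -6587) = 1/2197

Step 1 — x − y = 4 − (-6587) = 6591. Step 2 — v_13(6591) = 3 (factor: 6591 = (13^3 · 3); the sign does not affect v_p). Step 3 — |x − y|_13 = 13^{-3} = 1/2197.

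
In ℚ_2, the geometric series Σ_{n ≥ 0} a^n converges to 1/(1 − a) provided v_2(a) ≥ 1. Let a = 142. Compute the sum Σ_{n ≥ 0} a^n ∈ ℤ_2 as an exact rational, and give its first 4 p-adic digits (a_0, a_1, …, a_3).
Σ a^n = 1/(1 − a) = -1/141;  first 4 digits = (1, 1, 0, 1)

v_2(a) = 1 ≥ 1, so the series converges in ℤ_2 to 1/(1 − a) = 1/(1 − 142) = -1/141. Expand this rational in ℤ_2: compute digits iteratively via d_i = x_i mod 2, x_{i+1} = (x_i − d_i)/2. The first 4 digits are (1, 1, 0, 1).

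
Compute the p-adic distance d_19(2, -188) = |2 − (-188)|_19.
d_19(2, -188) = 1/19

Step 1 — x − y = 2 − (-188) = 190. Step 2 — v_19(190) = 1 (factor: 190 = (19^1 · 10); the sign does not affect v_p). Step 3 — |x − y|_19 = 19^{-1} = 1/19.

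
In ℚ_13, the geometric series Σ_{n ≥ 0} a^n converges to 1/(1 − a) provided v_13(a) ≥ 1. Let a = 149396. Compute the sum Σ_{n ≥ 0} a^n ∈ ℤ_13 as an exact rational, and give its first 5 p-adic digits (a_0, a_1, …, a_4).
Σ a^n = 1/(1 − a) = -1/149395;  first 5 digits = (1, 0, 0, 3, 5)

v_13(a) = 3 ≥ 1, so the series converges in ℤ_13 to 1/(1 − a) = 1/(1 − 149396) = -1/149395. Expand this rational in ℤ_13: compute digits iteratively via d_i = x_i mod 13, x_{i+1} = (x_i − d_i)/13. The first 5 digits are (1, 0, 0, 3, 5).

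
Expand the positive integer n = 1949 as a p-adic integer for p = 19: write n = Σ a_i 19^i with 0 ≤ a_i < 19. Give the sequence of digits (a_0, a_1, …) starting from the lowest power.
(a_0, a_1, …) = (11, 7, 5)

Repeated division by 19 gives the digits low-to-high: 1949 = 11 + 7·19^1 + 5·19^2. Digit sequence: (11, 7, 5).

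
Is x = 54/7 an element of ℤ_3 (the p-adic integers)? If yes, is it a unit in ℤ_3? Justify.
x ∈ ℤ_3 but not a unit; v_3(x) = 3 > 0

ℤ_3 = {x ∈ ℚ_3 : v_3(x) ≥ 0} and ℤ_3^× = {x ∈ ℤ_3 : v_3(x) = 0}. Here v_3(54/7) = v_3(num) − v_3(den) = 3; compare against these criteria.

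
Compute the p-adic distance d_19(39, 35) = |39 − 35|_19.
d_19(39, 35) = 1

Step 1 — x − y = 39 − 35 = 4. Step 2 — v_19(4) = 0 (factor: 4 = (19^0 · 4); the sign does not affect v_p). Step 3 — |x − y|_19 = 19^{0} = 1.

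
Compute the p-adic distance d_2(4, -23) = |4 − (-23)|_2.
d_2(4, -23) = 1

Step 1 — x − y = 4 − (-23) = 27. Step 2 — v_2(27) = 0 (factor: 27 = (2^0 · 27); the sign does not affect v_p). Step 3 — |x − y|_2 = 2^{0} = 1.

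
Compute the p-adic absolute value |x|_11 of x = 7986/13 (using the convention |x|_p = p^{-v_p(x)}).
|7986/13|_11 = 1/1331

Step 1 — compute v_11(x) by factoring powers of 11 out of the numerator and denominator: v_11(7986/13) = 3. Step 2 — apply |x|_p = p^{-v_p(x)} = 11^{-3} = 1/1331.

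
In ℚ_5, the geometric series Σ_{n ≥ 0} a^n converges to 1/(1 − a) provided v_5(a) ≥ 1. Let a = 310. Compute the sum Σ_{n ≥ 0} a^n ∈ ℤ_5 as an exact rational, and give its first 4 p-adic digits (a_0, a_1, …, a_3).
Σ a^n = 1/(1 − a) = -1/309;  first 4 digits = (1, 2, 1, 4)

v_5(a) = 1 ≥ 1, so the series converges in ℤ_5 to 1/(1 − a) = 1/(1 − 310) = -1/309. Expand this rational in ℤ_5: compute digits iteratively via d_i = x_i mod 5, x_{i+1} = (x_i − d_i)/5. The first 4 digits are (1, 2, 1, 4).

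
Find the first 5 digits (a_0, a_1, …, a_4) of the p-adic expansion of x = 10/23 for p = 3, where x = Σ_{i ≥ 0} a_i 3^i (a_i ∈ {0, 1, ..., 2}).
(a_0, …, a_4) = (2, 0, 1, 0, 0)

v_3(10/23) = 0 (numerator and denominator both coprime to 3), so x ∈ ℤ_3^×. Compute digits iteratively via a_i = x_i mod 3, x_{i+1} = (x_i − a_i)/3, with x_0 = x:
  x_0 = 10/23;  a_0 = 2;  x_1 = (x_0 − 2)/3 = -12/23
  x_1 = -12/23;  a_1 = 0;  x_2 = (x_1 − 0)/3 = -4/23
  x_2 = -4/23;  a_2 = 1;  x_3 = (x_2 − 1)/3 = -9/23
  x_3 = -9/23;  a_3 = 0;  x_4 = (x_3 − 0)/3 = -3/23
  x_4 = -3/23;  a_4 = 0;  x_5 = (x_4 − 0)/3 = -1/23
Digits: (2, 0, 1, 0, 0).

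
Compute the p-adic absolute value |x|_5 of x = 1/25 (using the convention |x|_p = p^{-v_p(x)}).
|1/25|_5 = 25

Step 1 — compute v_5(x) by factoring powers of 5 out of the numerator and denominator: v_5(1/25) = -2. Step 2 — apply |x|_p = p^{-v_p(x)} = 5^{2} = 25.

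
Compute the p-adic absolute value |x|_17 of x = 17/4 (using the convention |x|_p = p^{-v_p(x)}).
|17/4|_17 = 1/17

Step 1 — compute v_17(x) by factoring powers of 17 out of the numerator and denominator: v_17(17/4) = 1. Step 2 — apply |x|_p = p^{-v_p(x)} = 17^{-1} = 1/17.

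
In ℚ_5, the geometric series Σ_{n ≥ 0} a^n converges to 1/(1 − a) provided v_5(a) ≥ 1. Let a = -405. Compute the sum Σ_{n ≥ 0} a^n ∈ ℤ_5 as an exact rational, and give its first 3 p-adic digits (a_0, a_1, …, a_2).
Σ a^n = 1/(1 − a) = 1/406;  first 3 digits = (1, 4, 4)

v_5(a) = 1 ≥ 1, so the series converges in ℤ_5 to 1/(1 − a) = 1/(1 − (-405)) = 1/406. Expand this rational in ℤ_5: compute digits iteratively via d_i = x_i mod 5, x_{i+1} = (x_i − d_i)/5. The first 3 digits are (1, 4, 4).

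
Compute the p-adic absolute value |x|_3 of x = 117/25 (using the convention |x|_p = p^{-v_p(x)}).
|117/25|_3 = 1/9

Step 1 — compute v_3(x) by factoring powers of 3 out of the numerator and denominator: v_3(117/25) = 2. Step 2 — apply |x|_p = p^{-v_p(x)} = 3^{-2} = 1/9.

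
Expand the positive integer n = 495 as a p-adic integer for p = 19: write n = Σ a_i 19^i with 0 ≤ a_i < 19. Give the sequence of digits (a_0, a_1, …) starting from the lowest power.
(a_0, a_1, …) = (1, 7, 1)

Repeated division by 19 gives the digits low-to-high: 495 = 1 + 7·19^1 + 1·19^2. Digit sequence: (1, 7, 1).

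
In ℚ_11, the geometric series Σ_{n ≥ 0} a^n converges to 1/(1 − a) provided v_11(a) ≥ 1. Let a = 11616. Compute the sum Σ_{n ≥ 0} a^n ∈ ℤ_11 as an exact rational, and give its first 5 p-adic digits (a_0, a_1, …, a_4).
Σ a^n = 1/(1 − a) = -1/11615;  first 5 digits = (1, 0, 8, 8, 9)

v_11(a) = 2 ≥ 1, so the series converges in ℤ_11 to 1/(1 − a) = 1/(1 − 11616) = -1/11615. Expand this rational in ℤ_11: compute digits iteratively via d_i = x_i mod 11, x_{i+1} = (x_i − d_i)/11. The first 5 digits are (1, 0, 8, 8, 9).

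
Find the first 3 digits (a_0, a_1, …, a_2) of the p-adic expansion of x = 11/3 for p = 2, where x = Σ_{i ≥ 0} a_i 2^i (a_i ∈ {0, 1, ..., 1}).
(a_0, …, a_2) = (1, 0, 0)

v_2(11/3) = 0 (numerator and denominator both coprime to 2), so x ∈ ℤ_2^×. Compute digits iteratively via a_i = x_i mod 2, x_{i+1} = (x_i − a_i)/2, with x_0 = x:
  x_0 = 11/3;  a_0 = 1;  x_1 = (x_0 − 1)/2 = 4/3
  x_1 = 4/3;  a_1 = 0;  x_2 = (x_1 − 0)/2 = 2/3
  x_2 = 2/3;  a_2 = 0;  x_3 = (x_2 − 0)/2 = 1/3
Digits: (1, 0, 0).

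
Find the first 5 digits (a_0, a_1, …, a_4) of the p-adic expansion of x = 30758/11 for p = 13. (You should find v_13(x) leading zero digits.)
(a_0, …, a_4) = (0, 0, 0, 6, 2)

v_13(30758/11) = 3, so a_0 = ... = a_2 = 0. Factor out: x = 13^3 · u with u = 14/11 a unit in ℤ_13. Expand u iteratively via a_{v+i} = u_i mod 13, u_{i+1} = (u_i − a_{v+i})/13:
  u_0 = 14/11;  a_3 = 6;  u_1 = (u_0 − 6)/13 = -4/11
  u_1 = -4/11;  a_4 = 2;  u_2 = (u_1 − 2)/13 = -2/11
Digits: (0, 0, 0, 6, 2).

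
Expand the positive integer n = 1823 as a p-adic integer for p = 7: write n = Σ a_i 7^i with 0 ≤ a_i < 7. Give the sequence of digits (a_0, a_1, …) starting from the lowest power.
(a_0, a_1, …) = (3, 1, 2, 5)

Repeated division by 7 gives the digits low-to-high: 1823 = 3 + 1·7^1 + 2·7^2 + 5·7^3. Digit sequence: (3, 1, 2, 5).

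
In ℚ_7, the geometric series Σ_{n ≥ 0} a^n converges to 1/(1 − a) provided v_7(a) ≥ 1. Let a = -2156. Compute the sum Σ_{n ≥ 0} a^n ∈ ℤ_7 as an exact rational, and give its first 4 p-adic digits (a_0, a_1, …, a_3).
Σ a^n = 1/(1 − a) = 1/2157;  first 4 digits = (1, 0, 5, 0)

v_7(a) = 2 ≥ 1, so the series converges in ℤ_7 to 1/(1 − a) = 1/(1 − (-2156)) = 1/2157. Expand this rational in ℤ_7: compute digits iteratively via d_i = x_i mod 7, x_{i+1} = (x_i − d_i)/7. The first 4 digits are (1, 0, 5, 0).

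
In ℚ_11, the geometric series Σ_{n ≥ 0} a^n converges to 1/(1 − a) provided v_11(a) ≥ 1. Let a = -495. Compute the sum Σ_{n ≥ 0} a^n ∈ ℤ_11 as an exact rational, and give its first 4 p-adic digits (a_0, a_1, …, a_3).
Σ a^n = 1/(1 − a) = 1/496;  first 4 digits = (1, 10, 7, 6)

v_11(a) = 1 ≥ 1, so the series converges in ℤ_11 to 1/(1 − a) = 1/(1 − (-495)) = 1/496. Expand this rational in ℤ_11: compute digits iteratively via d_i = x_i mod 11, x_{i+1} = (x_i − d_i)/11. The first 4 digits are (1, 10, 7, 6).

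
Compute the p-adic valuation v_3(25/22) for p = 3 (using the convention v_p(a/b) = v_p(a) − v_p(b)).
v_3(25/22) = 0

Factor powers of 3 from the numerator and denominator of the reduced fraction: 25 = 3^0 · 25 and 22 = 3^0 · 22. Apply v_p(a/b) = v_p(a) − v_p(b): v_3(25/22) = 0 − 0 = 0.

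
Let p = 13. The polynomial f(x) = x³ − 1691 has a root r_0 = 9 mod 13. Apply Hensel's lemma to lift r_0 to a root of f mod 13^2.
r_1 = 22 (mod 169)

Hensel: r_{i+1} = r_i − f(r_i)/f′(r_i) mod 13^{i+2}, where f′(x) = 3x². Iterate:
  r_0 = 9 (mod 13)
  r_1 = 22 (mod 169)
Final: r = 22 with f(r) ≡ 0 mod 13^2.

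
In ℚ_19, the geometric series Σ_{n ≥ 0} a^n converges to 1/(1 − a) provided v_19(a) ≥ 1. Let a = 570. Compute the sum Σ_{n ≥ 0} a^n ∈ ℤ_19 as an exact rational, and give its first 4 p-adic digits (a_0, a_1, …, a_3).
Σ a^n = 1/(1 − a) = -1/569;  first 4 digits = (1, 11, 8, 10)

v_19(a) = 1 ≥ 1, so the series converges in ℤ_19 to 1/(1 − a) = 1/(1 − 570) = -1/569. Expand this rational in ℤ_19: compute digits iteratively via d_i = x_i mod 19, x_{i+1} = (x_i − d_i)/19. The first 4 digits are (1, 11, 8, 10).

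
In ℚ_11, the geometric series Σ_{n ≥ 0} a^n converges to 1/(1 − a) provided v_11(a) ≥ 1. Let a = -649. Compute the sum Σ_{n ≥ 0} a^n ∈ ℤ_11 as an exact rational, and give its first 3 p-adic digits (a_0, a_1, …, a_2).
Σ a^n = 1/(1 − a) = 1/650;  first 3 digits = (1, 7, 10)

v_11(a) = 1 ≥ 1, so the series converges in ℤ_11 to 1/(1 − a) = 1/(1 − (-649)) = 1/650. Expand this rational in ℤ_11: compute digits iteratively via d_i = x_i mod 11, x_{i+1} = (x_i − d_i)/11. The first 3 digits are (1, 7, 10).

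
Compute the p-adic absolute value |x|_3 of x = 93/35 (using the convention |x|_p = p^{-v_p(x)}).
|93/35|_3 = 1/3

Step 1 — compute v_3(x) by factoring powers of 3 out of the numerator and denominator: v_3(93/35) = 1. Step 2 — apply |x|_p = p^{-v_p(x)} = 3^{-1} = 1/3.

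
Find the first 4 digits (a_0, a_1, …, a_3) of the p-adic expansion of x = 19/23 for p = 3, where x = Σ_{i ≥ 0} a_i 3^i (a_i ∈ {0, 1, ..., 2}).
(a_0, …, a_3) = (2, 0, 0, 1)

v_3(19/23) = 0 (numerator and denominator both coprime to 3), so x ∈ ℤ_3^×. Compute digits iteratively via a_i = x_i mod 3, x_{i+1} = (x_i − a_i)/3, with x_0 = x:
  x_0 = 19/23;  a_0 = 2;  x_1 = (x_0 − 2)/3 = -9/23
  x_1 = -9/23;  a_1 = 0;  x_2 = (x_1 − 0)/3 = -3/23
  x_2 = -3/23;  a_2 = 0;  x_3 = (x_2 − 0)/3 = -1/23
  x_3 = -1/23;  a_3 = 1;  x_4 = (x_3 − 1)/3 = -8/23
Digits: (2, 0, 0, 1).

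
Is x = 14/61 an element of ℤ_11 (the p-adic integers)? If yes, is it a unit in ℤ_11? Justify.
x ∈ ℤ_11^× (unit); v_11(x) = 0

ℤ_11 = {x ∈ ℚ_11 : v_11(x) ≥ 0} and ℤ_11^× = {x ∈ ℤ_11 : v_11(x) = 0}. Here v_11(14/61) = v_11(num) − v_11(den) = 0; compare against these criteria.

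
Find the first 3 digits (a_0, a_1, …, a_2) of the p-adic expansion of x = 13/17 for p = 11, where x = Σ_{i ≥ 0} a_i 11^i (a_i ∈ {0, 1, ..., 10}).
(a_0, …, a_2) = (4, 1, 7)

v_11(13/17) = 0 (numerator and denominator both coprime to 11), so x ∈ ℤ_11^×. Compute digits iteratively via a_i = x_i mod 11, x_{i+1} = (x_i − a_i)/11, with x_0 = x:
  x_0 = 13/17;  a_0 = 4;  x_1 = (x_0 − 4)/11 = -5/17
  x_1 = -5/17;  a_1 = 1;  x_2 = (x_1 − 1)/11 = -2/17
  x_2 = -2/17;  a_2 = 7;  x_3 = (x_2 − 7)/11 = -11/17
Digits: (4, 1, 7).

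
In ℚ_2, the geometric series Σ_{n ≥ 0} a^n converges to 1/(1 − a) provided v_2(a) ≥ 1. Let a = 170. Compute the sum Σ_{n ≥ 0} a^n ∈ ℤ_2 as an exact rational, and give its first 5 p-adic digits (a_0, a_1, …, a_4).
Σ a^n = 1/(1 − a) = -1/169;  first 5 digits = (1, 1, 1, 0, 0)

v_2(a) = 1 ≥ 1, so the series converges in ℤ_2 to 1/(1 − a) = 1/(1 − 170) = -1/169. Expand this rational in ℤ_2: compute digits iteratively via d_i = x_i mod 2, x_{i+1} = (x_i − d_i)/2. The first 5 digits are (1, 1, 1, 0, 0).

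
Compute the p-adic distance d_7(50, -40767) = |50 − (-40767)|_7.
d_7(50, -40767) = 1/2401

Step 1 — x − y = 50 − (-40767) = 40817. Step 2 — v_7(40817) = 4 (factor: 40817 = (7^4 · 17); the sign does not affect v_p). Step 3 — |x − y|_7 = 7^{-4} = 1/2401.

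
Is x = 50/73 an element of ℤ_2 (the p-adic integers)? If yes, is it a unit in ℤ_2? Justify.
x ∈ ℤ_2 but not a unit; v_2(x) = 1 > 0

ℤ_2 = {x ∈ ℚ_2 : v_2(x) ≥ 0} and ℤ_2^× = {x ∈ ℤ_2 : v_2(x) = 0}. Here v_2(50/73) = v_2(num) − v_2(den) = 1; compare against these criteria.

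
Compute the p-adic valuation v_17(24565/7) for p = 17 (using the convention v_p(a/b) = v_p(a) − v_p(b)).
v_17(24565/7) = 3

Factor powers of 17 from the numerator and denominator of the reduced fraction: 24565 = 17^3 · 5 and 7 = 17^0 · 7. Apply v_p(a/b) = v_p(a) − v_p(b): v_17(24565/7) = 3 − 0 = 3.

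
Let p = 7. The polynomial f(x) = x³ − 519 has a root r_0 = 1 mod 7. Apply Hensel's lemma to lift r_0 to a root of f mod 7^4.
r_3 = 1268 (mod 2401)

Hensel: r_{i+1} = r_i − f(r_i)/f′(r_i) mod 7^{i+2}, where f′(x) = 3x². Iterate:
  r_0 = 1 (mod 7)
  r_1 = 43 (mod 49)
  r_2 = 239 (mod 343)
  r_3 = 1268 (mod 2401)
Final: r = 1268 with f(r) ≡ 0 mod 7^4.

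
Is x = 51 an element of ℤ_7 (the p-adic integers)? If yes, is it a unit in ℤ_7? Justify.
x ∈ ℤ_7^× (unit); v_7(x) = 0

ℤ_7 = {x ∈ ℚ_7 : v_7(x) ≥ 0} and ℤ_7^× = {x ∈ ℤ_7 : v_7(x) = 0}. Here v_7(51) = v_7(num) − v_7(den) = 0; compare against these criteria.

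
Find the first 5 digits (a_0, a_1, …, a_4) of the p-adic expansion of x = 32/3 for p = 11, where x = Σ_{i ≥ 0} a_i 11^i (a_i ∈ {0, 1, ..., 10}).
(a_0, …, a_4) = (7, 4, 7, 3, 7)

v_11(32/3) = 0 (numerator and denominator both coprime to 11), so x ∈ ℤ_11^×. Compute digits iteratively via a_i = x_i mod 11, x_{i+1} = (x_i − a_i)/11, with x_0 = x:
  x_0 = 32/3;  a_0 = 7;  x_1 = (x_0 − 7)/11 = 1/3
  x_1 = 1/3;  a_1 = 4;  x_2 = (x_1 − 4)/11 = -1/3
  x_2 = -1/3;  a_2 = 7;  x_3 = (x_2 − 7)/11 = -2/3
  x_3 = -2/3;  a_3 = 3;  x_4 = (x_3 − 3)/11 = -1/3
  x_4 = -1/3;  a_4 = 7;  x_5 = (x_4 − 7)/11 = -2/3
Digits: (7, 4, 7, 3, 7).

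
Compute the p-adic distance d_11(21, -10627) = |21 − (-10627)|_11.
d_11(21, -10627) = 1/1331

Step 1 — x − y = 21 − (-10627) = 10648. Step 2 — v_11(10648) = 3 (factor: 10648 = (11^3 · 8); the sign does not affect v_p). Step 3 — |x − y|_11 = 11^{-3} = 1/1331.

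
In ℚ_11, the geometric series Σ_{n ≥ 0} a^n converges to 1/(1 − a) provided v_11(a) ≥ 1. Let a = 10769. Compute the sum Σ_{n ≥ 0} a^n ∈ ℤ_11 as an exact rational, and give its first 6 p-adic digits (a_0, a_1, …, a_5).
Σ a^n = 1/(1 − a) = -1/10768;  first 6 digits = (1, 0, 1, 8, 1, 5)

v_11(a) = 2 ≥ 1, so the series converges in ℤ_11 to 1/(1 − a) = 1/(1 − 10769) = -1/10768. Expand this rational in ℤ_11: compute digits iteratively via d_i = x_i mod 11, x_{i+1} = (x_i − d_i)/11. The first 6 digits are (1, 0, 1, 8, 1, 5).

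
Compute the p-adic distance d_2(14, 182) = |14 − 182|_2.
d_2(14, 182) = 1/8

Step 1 — x − y = 14 − 182 = -168. Step 2 — v_2(-168) = 3 (factor: -168 = −(2^3 · 21); the sign does not affect v_p). Step 3 — |x − y|_2 = 2^{-3} = 1/8.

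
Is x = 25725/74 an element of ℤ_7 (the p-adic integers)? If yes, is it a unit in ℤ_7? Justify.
x ∈ ℤ_7 but not a unit; v_7(x) = 3 > 0

ℤ_7 = {x ∈ ℚ_7 : v_7(x) ≥ 0} and ℤ_7^× = {x ∈ ℤ_7 : v_7(x) = 0}. Here v_7(25725/74) = v_7(num) − v_7(den) = 3; compare against these criteria.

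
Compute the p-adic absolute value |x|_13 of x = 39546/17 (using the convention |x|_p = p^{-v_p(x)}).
|39546/17|_13 = 1/2197

Step 1 — compute v_13(x) by factoring powers of 13 out of the numerator and denominator: v_13(39546/17) = 3. Step 2 — apply |x|_p = p^{-v_p(x)} = 13^{-3} = 1/2197.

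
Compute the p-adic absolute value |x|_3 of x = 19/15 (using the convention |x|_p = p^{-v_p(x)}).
|19/15|_3 = 3

Step 1 — compute v_3(x) by factoring powers of 3 out of the numerator and denominator: v_3(19/15) = -1. Step 2 — apply |x|_p = p^{-v_p(x)} = 3^{1} = 3.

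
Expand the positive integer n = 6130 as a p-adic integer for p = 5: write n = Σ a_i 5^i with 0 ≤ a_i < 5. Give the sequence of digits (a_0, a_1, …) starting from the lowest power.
(a_0, a_1, …) = (0, 1, 0, 4, 4, 1)

Repeated division by 5 gives the digits low-to-high: 6130 = 1·5^1 + 4·5^3 + 4·5^4 + 1·5^5. Digit sequence: (0, 1, 0, 4, 4, 1).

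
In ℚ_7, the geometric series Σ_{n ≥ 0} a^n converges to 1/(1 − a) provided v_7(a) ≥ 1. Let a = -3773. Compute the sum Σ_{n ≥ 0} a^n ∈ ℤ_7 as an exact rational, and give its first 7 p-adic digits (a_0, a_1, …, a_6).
Σ a^n = 1/(1 − a) = 1/3774;  first 7 digits = (1, 0, 0, 3, 5, 6, 1)

v_7(a) = 3 ≥ 1, so the series converges in ℤ_7 to 1/(1 − a) = 1/(1 − (-3773)) = 1/3774. Expand this rational in ℤ_7: compute digits iteratively via d_i = x_i mod 7, x_{i+1} = (x_i − d_i)/7. The first 7 digits are (1, 0, 0, 3, 5, 6, 1).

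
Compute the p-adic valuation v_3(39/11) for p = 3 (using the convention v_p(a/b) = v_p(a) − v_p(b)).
v_3(39/11) = 1

Factor powers of 3 from the numerator and denominator of the reduced fraction: 39 = 3^1 · 13 and 11 = 3^0 · 11. Apply v_p(a/b) = v_p(a) − v_p(b): v_3(39/11) = 1 − 0 = 1.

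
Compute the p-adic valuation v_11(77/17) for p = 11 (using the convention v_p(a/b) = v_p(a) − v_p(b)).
v_11(77/17) = 1

Factor powers of 11 from the numerator and denominator of the reduced fraction: 77 = 11^1 · 7 and 17 = 11^0 · 17. Apply v_p(a/b) = v_p(a) − v_p(b): v_11(77/17) = 1 − 0 = 1.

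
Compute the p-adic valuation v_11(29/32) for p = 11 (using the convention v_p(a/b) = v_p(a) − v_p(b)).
v_11(29/32) = 0

Factor powers of 11 from the numerator and denominator of the reduced fraction: 29 = 11^0 · 29 and 32 = 11^0 · 32. Apply v_p(a/b) = v_p(a) − v_p(b): v_11(29/32) = 0 − 0 = 0.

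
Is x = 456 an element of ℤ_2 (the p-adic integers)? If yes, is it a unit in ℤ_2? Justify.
x ∈ ℤ_2 but not a unit; v_2(x) = 3 > 0

ℤ_2 = {x ∈ ℚ_2 : v_2(x) ≥ 0} and ℤ_2^× = {x ∈ ℤ_2 : v_2(x) = 0}. Here v_2(456) = v_2(num) − v_2(den) = 3; compare against these criteria.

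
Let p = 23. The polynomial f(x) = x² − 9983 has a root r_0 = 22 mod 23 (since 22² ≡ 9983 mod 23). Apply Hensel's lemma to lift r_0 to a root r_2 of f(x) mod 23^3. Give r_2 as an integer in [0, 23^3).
r_2 = 9291 (mod 12167)

Hensel's recurrence: r_{i+1} = r_i − f(r_i)·(f′(r_i))^{-1} mod 23^{i+2}, with f′(x) = 2x. Iterate:
  r_0 = 22 (mod 23)
  r_1 = 298 (mod 529)
  r_2 = 9291 (mod 12167)
Final: r_2 = 9291, and one checks f(r_2) ≡ 0 mod 23^3.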